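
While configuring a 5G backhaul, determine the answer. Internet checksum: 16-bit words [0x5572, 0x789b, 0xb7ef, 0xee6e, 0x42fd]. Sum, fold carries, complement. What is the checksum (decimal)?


Given words: [0x5572, 0x789b, 0xb7ef, 0xee6e, 0x42fd]
Step 1: Sum all words
Raw sum = 21874 + 30875 + 47087 + 61038 + 17149 = 178023
Step 2: Fold carry: (46951 + 2) = 46953
One's complement = ~46953 & 0xFFFF = 18582

18582


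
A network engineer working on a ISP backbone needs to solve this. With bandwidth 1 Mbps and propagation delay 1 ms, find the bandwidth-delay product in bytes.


Given: bandwidth = 1 Mbps, delay = 1 ms
BDP in bits = 1 * 10^6 * 1 / 1000
BDP in bits = 1000
BDP in bytes = 1000 / 8 = 125

125


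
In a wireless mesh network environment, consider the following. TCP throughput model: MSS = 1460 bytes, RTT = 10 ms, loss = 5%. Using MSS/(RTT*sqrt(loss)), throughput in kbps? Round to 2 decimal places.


Given: MSS = 1460 bytes, RTT = 10 ms, loss = 5%
RTT in seconds = 10 / 1000 = 0.01
Loss rate = 5% = 0.05
sqrt(loss) = sqrt(0.05) = 0.223606797750
Throughput (bytes/s) = 1460 / (0.01 * 0.223606797750) = 652931.8494
Throughput (kbps) = 652931.8494 * 8 / 1000 = 5223.454795 -> 5223.45 kbps (2 dp)

5223.45


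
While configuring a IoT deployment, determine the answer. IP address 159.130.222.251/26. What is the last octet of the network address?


Given: IP = 159.130.222.251, prefix = /26
Subnet mask = 255.255.255.192
Last octet of IP: 251
Last octet of mask: 192
Network last octet = 251 AND 192 = 192

192


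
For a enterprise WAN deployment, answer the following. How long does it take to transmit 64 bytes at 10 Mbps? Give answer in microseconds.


Given: packet = 64 bytes, bandwidth = 10 Mbps
Packet in bits = 64 * 8 = 512 bits
Bandwidth = 10 * 10^6 = 10000000 bps
Time = 512 / 10000000 seconds
Time in us = 512 * 10^6 / 10000000 = 51.2

51.2


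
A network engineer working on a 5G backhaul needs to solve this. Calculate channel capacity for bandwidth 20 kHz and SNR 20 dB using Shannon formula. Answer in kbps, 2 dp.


Given: B = 20 kHz, SNR = 20 dB
SNR linear = 10^(20/10) = 100
1 + SNR = 101
log2(101) = 6.6582114828
C = 20 * 1000 * 6.6582114828 = 133164.2297 bps
C = 133.164230 kbps -> 133.16 kbps (2 dp)

133.16


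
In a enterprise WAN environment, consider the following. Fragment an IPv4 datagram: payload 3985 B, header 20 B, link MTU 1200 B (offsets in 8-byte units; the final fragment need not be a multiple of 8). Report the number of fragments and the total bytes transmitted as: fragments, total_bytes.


Max data per non-final fragment = floor((MTU - header)/8)*8 = floor((1200 - 20)/8)*8 = floor(1180/8)*8 = 1176 B
Final fragment needs no 8-byte alignment: it can carry up to MTU - header = 1180 B
Non-final fragments needed = ceil((payload - 1180) / 1176) = ceil(2805/1176) = ceil(2.3852) = 3
Number of fragments = 3 + 1 = 4
Fragment sizes (data): 3 * 1176 B + 457 B (last, 457 <= 1180 OK)
Total bytes sent = payload + n_frags * header = 3985 + 4*20 = 3985 + 80 = 4065 B

4, 4065


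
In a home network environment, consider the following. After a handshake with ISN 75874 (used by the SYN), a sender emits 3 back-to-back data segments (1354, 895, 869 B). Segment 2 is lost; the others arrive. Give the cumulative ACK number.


SYN uses sequence number 75874; first data byte = ISN + 1 = 75875.
Segment 1: SEQ = 75875, len = 1354 B, covers [75875, 77228]
Segment 2: SEQ = 77229, len = 895 B, covers [77229, 78123] [LOST]
Segment 3: SEQ = 78124, len = 869 B, covers [78124, 78992]
In-order data received: bytes [75875, 77228] (segments 1..1).
Segment 2 missing -> gap begins at byte 77229; later segments buffered out of order.
Cumulative ACK = next expected in-order byte = 75875 + 1354 = 77229

77229


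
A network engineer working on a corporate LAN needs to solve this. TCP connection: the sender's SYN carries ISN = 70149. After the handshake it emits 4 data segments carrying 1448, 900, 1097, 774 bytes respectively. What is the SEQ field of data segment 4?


The SYN occupies sequence number ISN = 70149, so the first data byte is ISN + 1 = 70150.
SEQ of data segment i = (ISN + 1) + sum of payload sizes of segments 1..i-1.
Segment 1: SEQ = 70150, payload = 1448 bytes
Segment 2: SEQ = 71598, payload = 900 bytes
Segment 3: SEQ = 72498, payload = 1097 bytes
Segment 4: SEQ = 73595, payload = 774 bytes
SEQ of segment 4 = 70150 + 1448 + 900 + 1097 = 73595

73595


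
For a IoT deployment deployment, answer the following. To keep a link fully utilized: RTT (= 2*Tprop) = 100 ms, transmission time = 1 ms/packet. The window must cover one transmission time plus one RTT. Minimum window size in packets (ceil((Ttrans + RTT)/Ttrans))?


Given: Ttrans = 1 ms, RTT = 100 ms (= 2 * Tprop, Tprop = 50 ms)
Time until first ACK returns = Ttrans + RTT = 1 + 100 = 101 ms
Need W * Ttrans >= Ttrans + RTT  ->  W >= (Ttrans + RTT) / Ttrans
(Ttrans + RTT) / Ttrans = 101 / 1 = 101
W_min = ceil(101) = 101

101


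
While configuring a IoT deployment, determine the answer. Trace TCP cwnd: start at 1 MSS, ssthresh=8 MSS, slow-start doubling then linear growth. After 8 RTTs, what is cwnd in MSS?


RTT 0: cwnd = 1 MSS (initial)
RTT 1: cwnd = 2 MSS (slow start, doubled)
RTT 2: cwnd = 4 MSS (slow start, doubled)
RTT 3: cwnd = 8 MSS (slow start, doubled)
RTT 4: cwnd = 9 MSS (congestion avoidance, +1)
RTT 5: cwnd = 10 MSS (congestion avoidance, +1)
RTT 6: cwnd = 11 MSS (congestion avoidance, +1)
RTT 7: cwnd = 12 MSS (congestion avoidance, +1)
RTT 8: cwnd = 13 MSS (congestion avoidance, +1)

13


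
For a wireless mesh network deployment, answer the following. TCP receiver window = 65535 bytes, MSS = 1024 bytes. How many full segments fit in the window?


Given: RWND = 65535 bytes, MSS = 1024 bytes
Full segments = floor(RWND / MSS)
Full segments = floor(65535 / 1024)
Full segments = floor(63.999) = 63

63


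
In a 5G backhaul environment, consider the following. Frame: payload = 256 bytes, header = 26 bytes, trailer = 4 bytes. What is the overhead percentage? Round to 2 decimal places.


Given: payload = 256 B, header = 26 B, trailer = 4 B
Overhead bytes = header + trailer = 26 + 4 = 30
Total frame = payload + overhead = 256 + 30 = 286
Overhead % = 30 / 286 * 100 = 10.4895% -> 10.49% (2 dp)

10.49


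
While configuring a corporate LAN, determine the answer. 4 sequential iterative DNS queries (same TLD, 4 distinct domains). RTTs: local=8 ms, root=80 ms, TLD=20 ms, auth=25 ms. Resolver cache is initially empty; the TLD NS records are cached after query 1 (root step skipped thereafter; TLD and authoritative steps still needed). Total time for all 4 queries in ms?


Lookup 1 (cold cache): local + root + TLD + auth = 8 + 80 + 20 + 25 = 133 ms
Lookups 2..4 (TLD NS cached -> skip root; new domain -> still ask TLD and auth): local + TLD + auth = 8 + 20 + 25 = 53 ms each
Remaining 3 lookups: 3 * 53 = 159 ms
Total = 133 + 159 = 292 ms

292


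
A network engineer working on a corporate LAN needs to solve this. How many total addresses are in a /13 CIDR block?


Given: CIDR prefix /13
Host bits = 32 - 13 = 19
Total addresses = 2^19 = 524288

524288


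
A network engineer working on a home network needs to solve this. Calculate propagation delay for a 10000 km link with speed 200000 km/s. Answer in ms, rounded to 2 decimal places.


Given: distance = 10000 km, speed = 200000 km/s
Delay = distance / speed = 10000 / 200000 seconds
Delay in ms = 10000 * 1000 / 200000
Delay = 50.0000 ms
Rounded to 2 dp = 50.00 ms

50.00


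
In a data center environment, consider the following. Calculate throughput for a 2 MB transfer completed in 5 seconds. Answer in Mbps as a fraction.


Given: file = 2 MB, time = 5 s
File in Mb = 2 * 8 = 16 Mb
Throughput = 16 / 5 Mbps
Throughput = 16/5 Mbps

16/5


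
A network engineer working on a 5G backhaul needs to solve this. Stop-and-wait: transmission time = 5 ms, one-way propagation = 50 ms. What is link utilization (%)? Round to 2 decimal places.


Given: Ttrans = 5 ms, Tprop = 50 ms
RTT = 2 * Tprop = 2 * 50 = 100 ms
U = Ttrans / (Ttrans + RTT)
U = 5 / (5 + 100)
U = 5 / 105 = 0.047619
U% = 4.76%

4.76


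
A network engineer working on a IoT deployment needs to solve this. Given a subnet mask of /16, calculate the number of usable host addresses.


Given: subnet mask /16
Host bits = 32 - 16 = 16
Total addresses = 2^16 = 65536
Usable hosts = 65536 - 2 (network + broadcast) = 65534

65534


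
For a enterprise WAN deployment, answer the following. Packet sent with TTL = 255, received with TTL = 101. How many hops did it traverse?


Given: initial TTL = 255, received TTL = 101
Hops = initial TTL - received TTL
Hops = 255 - 101 = 154

154


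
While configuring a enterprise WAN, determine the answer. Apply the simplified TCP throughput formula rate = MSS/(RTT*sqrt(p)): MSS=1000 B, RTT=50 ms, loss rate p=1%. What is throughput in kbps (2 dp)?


Given: MSS = 1000 bytes, RTT = 50 ms, loss = 1%
RTT in seconds = 50 / 1000 = 0.05
Loss rate = 1% = 0.01
sqrt(loss) = sqrt(0.01) = 0.1
Throughput (bytes/s) = 1000 / (0.05 * 0.1) = 200000.0000
Throughput (kbps) = 200000.0000 * 8 / 1000 = 1600.000000 -> 1600.00 kbps (2 dp)

1600.00


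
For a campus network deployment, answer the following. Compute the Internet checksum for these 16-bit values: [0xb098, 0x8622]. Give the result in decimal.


Given words: [0xb098, 0x8622]
Step 1: Sum all words
Raw sum = 45208 + 34338 = 79546
Step 2: Fold carry: (14010 + 1) = 14011
One's complement = ~14011 & 0xFFFF = 51524

51524


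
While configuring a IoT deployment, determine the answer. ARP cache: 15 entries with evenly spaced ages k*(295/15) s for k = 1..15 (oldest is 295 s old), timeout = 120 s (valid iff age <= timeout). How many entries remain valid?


Ages are k * 295/15 s for k = 1..15 (spacing = 19.6667 s).
Entry k is valid iff k * 295/15 <= 120 iff k <= 15 * 120 / 295 = 6.1017
n_valid = floor(6.1017) = 6
(n_stale = 15 - 6 = 9)

6


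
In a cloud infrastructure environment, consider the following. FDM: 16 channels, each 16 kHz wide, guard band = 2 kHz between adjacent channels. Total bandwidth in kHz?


Given: 16 channels, 16 kHz each, guard = 2 kHz
Channel bandwidth = 16 * 16 = 256 kHz
Guard bands = 15 gaps * 2 kHz = 30 kHz
Total = 256 + 30 = 286 kHz

286


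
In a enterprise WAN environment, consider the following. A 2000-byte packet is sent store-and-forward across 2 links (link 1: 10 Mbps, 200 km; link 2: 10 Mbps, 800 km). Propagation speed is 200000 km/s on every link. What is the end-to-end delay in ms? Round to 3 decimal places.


Packet = 2000 bytes = 16000 bits. Store-and-forward: sum (t_trans + t_prop) per link.
Link 1: t_trans = 16000/(10*10^6) s = 1.6000 ms; t_prop = 200/200000 s = 1.0000 ms; subtotal = 2.6000 ms
Link 2: t_trans = 16000/(10*10^6) s = 1.6000 ms; t_prop = 800/200000 s = 4.0000 ms; subtotal = 5.6000 ms
End-to-end = 2.6000 + 5.6000 = 8.2000 ms -> 8.200 ms (3 dp)

8.200


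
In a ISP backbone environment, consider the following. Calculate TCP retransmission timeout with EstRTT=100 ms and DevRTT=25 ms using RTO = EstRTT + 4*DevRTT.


Given: EstRTT = 100 ms, DevRTT = 25 ms
Timeout = EstRTT + 4 * DevRTT
4 * DevRTT = 4 * 25 = 100
Timeout = 100 + 100 = 200 ms

200


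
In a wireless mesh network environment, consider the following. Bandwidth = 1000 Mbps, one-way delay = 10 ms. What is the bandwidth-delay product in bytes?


Given: bandwidth = 1000 Mbps, delay = 10 ms
BDP in bits = 1000 * 10^6 * 10 / 1000
BDP in bits = 10000000
BDP in bytes = 10000000 / 8 = 1250000

1250000


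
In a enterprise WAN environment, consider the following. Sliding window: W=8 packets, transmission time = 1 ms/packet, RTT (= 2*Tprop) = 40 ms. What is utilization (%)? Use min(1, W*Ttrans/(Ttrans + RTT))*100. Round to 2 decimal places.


Given: W = 8, Ttrans = 1 ms, RTT = 40 ms (= 2 * Tprop, Tprop = 20 ms)
Cycle time = Ttrans + RTT = 1 + 40 = 41 ms (first packet sent until its ACK returns)
W * Ttrans = 8 * 1 = 8 ms of sending per cycle
W * Ttrans / (Ttrans + RTT) = 8 / 41 = 0.195122
U = min(1, 0.195122) = 0.195122
U% = 19.51%

19.51


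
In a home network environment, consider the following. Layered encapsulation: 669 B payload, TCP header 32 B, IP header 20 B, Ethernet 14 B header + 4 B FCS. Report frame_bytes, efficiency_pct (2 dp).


TCP segment = 669 + 32 = 701 B
IP packet = 701 + 20 = 721 B
Ethernet frame = 721 + 14 + 4 = 739 B
Efficiency = app / frame = 669 / 739 = 0.905277 = 90.5277% -> 90.53% (2 dp)

739, 90.53


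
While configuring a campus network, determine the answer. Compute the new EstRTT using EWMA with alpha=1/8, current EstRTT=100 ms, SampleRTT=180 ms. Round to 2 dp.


Given: EstRTT = 100 ms, SampleRTT = 180 ms, alpha = 1/8
New EstRTT = (1 - alpha) * EstRTT + alpha * SampleRTT
(7/8) * 100 = 87.5
(1/8) * 180 = 22.5
New EstRTT = 87.5 + 22.5 = 110 ms -> 110.00 ms (2 dp)

110.00


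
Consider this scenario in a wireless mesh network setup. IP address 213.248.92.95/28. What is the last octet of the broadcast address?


Given: IP = 213.248.92.95, prefix = /28
Host bits = 32 - 28 = 4
Network last octet = 95 AND mask = 80
Host part size = 2^4 - 1 = 15
Broadcast last octet = 80 OR 15 = 95

95


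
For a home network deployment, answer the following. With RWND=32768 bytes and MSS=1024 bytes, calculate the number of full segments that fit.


Given: RWND = 32768 bytes, MSS = 1024 bytes
Full segments = floor(RWND / MSS)
Full segments = floor(32768 / 1024)
Full segments = floor(32.0) = 32

32


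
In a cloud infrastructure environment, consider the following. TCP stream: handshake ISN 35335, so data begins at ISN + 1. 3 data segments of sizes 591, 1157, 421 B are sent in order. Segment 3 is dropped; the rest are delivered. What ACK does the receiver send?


SYN uses sequence number 35335; first data byte = ISN + 1 = 35336.
Segment 1: SEQ = 35336, len = 591 B, covers [35336, 35926]
Segment 2: SEQ = 35927, len = 1157 B, covers [35927, 37083]
Segment 3: SEQ = 37084, len = 421 B, covers [37084, 37504] [LOST]
In-order data received: bytes [35336, 37083] (segments 1..2).
Segment 3 missing -> gap begins at byte 37084.
Cumulative ACK = next expected in-order byte = 35336 + 591 + 1157 = 37084

37084


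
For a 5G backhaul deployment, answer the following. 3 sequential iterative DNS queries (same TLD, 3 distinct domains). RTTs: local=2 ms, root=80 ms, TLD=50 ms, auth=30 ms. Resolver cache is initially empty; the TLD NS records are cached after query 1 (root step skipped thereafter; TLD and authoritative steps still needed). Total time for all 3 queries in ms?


Lookup 1 (cold cache): local + root + TLD + auth = 2 + 80 + 50 + 30 = 162 ms
Lookups 2..3 (TLD NS cached -> skip root; new domain -> still ask TLD and auth): local + TLD + auth = 2 + 50 + 30 = 82 ms each
Remaining 2 lookups: 2 * 82 = 164 ms
Total = 162 + 164 = 326 ms

326


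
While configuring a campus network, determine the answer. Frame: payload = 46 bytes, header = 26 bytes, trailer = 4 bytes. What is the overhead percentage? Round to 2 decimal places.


Given: payload = 46 B, header = 26 B, trailer = 4 B
Overhead bytes = header + trailer = 26 + 4 = 30
Total frame = payload + overhead = 46 + 30 = 76
Overhead % = 30 / 76 * 100 = 39.4737% -> 39.47% (2 dp)

39.47


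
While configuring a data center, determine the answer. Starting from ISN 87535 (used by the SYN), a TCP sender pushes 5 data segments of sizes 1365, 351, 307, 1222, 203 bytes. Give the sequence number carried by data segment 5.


The SYN occupies sequence number ISN = 87535, so the first data byte is ISN + 1 = 87536.
SEQ of data segment i = (ISN + 1) + sum of payload sizes of segments 1..i-1.
Segment 1: SEQ = 87536, payload = 1365 bytes
Segment 2: SEQ = 88901, payload = 351 bytes
Segment 3: SEQ = 89252, payload = 307 bytes
Segment 4: SEQ = 89559, payload = 1222 bytes
Segment 5: SEQ = 90781, payload = 203 bytes
SEQ of segment 5 = 87536 + 1365 + 351 + 307 + 1222 = 90781

90781


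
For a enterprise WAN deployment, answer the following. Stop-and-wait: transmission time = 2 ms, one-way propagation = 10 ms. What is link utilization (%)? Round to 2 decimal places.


Given: Ttrans = 2 ms, Tprop = 10 ms
RTT = 2 * Tprop = 2 * 10 = 20 ms
U = Ttrans / (Ttrans + RTT)
U = 2 / (2 + 20)
U = 2 / 22 = 0.090909
U% = 9.09%

9.09


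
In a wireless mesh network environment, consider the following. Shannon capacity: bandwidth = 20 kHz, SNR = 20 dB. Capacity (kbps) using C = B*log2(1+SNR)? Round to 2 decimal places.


Given: B = 20 kHz, SNR = 20 dB
SNR linear = 10^(20/10) = 100
1 + SNR = 101
log2(101) = 6.6582114828
C = 20 * 1000 * 6.6582114828 = 133164.2297 bps
C = 133.164230 kbps -> 133.16 kbps (2 dp)

133.16


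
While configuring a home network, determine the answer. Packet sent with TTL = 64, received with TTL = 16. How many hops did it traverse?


Given: initial TTL = 64, received TTL = 16
Hops = initial TTL - received TTL
Hops = 64 - 16 = 48

48


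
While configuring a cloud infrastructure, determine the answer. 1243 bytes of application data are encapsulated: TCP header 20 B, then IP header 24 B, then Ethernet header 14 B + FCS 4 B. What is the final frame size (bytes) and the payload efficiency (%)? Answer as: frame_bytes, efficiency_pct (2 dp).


TCP segment = 1243 + 20 = 1263 B
IP packet = 1263 + 24 = 1287 B
Ethernet frame = 1287 + 14 + 4 = 1305 B
Efficiency = app / frame = 1243 / 1305 = 0.952490 = 95.2490% -> 95.25% (2 dp)

1305, 95.25


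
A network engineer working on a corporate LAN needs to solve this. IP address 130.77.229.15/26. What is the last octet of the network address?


Given: IP = 130.77.229.15, prefix = /26
Subnet mask = 255.255.255.192
Last octet of IP: 15
Last octet of mask: 192
Network last octet = 15 AND 192 = 0

0


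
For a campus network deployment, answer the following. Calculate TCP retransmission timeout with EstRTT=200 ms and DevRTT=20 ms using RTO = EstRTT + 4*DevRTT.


Given: EstRTT = 200 ms, DevRTT = 20 ms
Timeout = EstRTT + 4 * DevRTT
4 * DevRTT = 4 * 20 = 80
Timeout = 200 + 80 = 280 ms

280


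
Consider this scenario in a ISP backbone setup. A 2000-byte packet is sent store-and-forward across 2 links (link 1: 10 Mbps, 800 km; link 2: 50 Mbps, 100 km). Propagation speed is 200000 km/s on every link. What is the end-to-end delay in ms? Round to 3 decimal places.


Packet = 2000 bytes = 16000 bits. Store-and-forward: sum (t_trans + t_prop) per link.
Link 1: t_trans = 16000/(10*10^6) s = 1.6000 ms; t_prop = 800/200000 s = 4.0000 ms; subtotal = 5.6000 ms
Link 2: t_trans = 16000/(50*10^6) s = 0.3200 ms; t_prop = 100/200000 s = 0.5000 ms; subtotal = 0.8200 ms
End-to-end = 5.6000 + 0.8200 = 6.4200 ms -> 6.420 ms (3 dp)

6.420


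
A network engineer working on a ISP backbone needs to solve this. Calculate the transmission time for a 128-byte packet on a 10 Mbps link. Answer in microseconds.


Given: packet = 128 bytes, bandwidth = 10 Mbps
Packet in bits = 128 * 8 = 1024 bits
Bandwidth = 10 * 10^6 = 10000000 bps
Time = 1024 / 10000000 seconds
Time in us = 1024 * 10^6 / 10000000 = 102.4

102.4


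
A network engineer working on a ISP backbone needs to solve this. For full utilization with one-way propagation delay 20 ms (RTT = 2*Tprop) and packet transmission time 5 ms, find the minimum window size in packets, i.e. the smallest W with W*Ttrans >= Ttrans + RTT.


Given: Ttrans = 5 ms, RTT = 40 ms (= 2 * Tprop, Tprop = 20 ms)
Time until first ACK returns = Ttrans + RTT = 5 + 40 = 45 ms
Need W * Ttrans >= Ttrans + RTT  ->  W >= (Ttrans + RTT) / Ttrans
(Ttrans + RTT) / Ttrans = 45 / 5 = 9
W_min = ceil(9) = 9

9


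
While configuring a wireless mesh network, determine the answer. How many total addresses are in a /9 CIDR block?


Given: CIDR prefix /9
Host bits = 32 - 9 = 23
Total addresses = 2^23 = 8388608

8388608


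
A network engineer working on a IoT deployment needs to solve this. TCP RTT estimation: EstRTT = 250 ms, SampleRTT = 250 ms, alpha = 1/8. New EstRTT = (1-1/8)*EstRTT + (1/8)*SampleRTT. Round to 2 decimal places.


Given: EstRTT = 250 ms, SampleRTT = 250 ms, alpha = 1/8
New EstRTT = (1 - alpha) * EstRTT + alpha * SampleRTT
(7/8) * 250 = 218.75
(1/8) * 250 = 31.25
New EstRTT = 218.75 + 31.25 = 250 ms -> 250.00 ms (2 dp)

250.00


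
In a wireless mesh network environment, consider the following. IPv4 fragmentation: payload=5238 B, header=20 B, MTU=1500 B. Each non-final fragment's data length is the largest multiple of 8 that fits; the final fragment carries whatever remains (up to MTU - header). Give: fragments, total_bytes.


Max data per non-final fragment = floor((MTU - header)/8)*8 = floor((1500 - 20)/8)*8 = floor(1480/8)*8 = 1480 B
Final fragment needs no 8-byte alignment: it can carry up to MTU - header = 1480 B
Non-final fragments needed = ceil((payload - 1480) / 1480) = ceil(3758/1480) = ceil(2.5392) = 3
Number of fragments = 3 + 1 = 4
Fragment sizes (data): 3 * 1480 B + 798 B (last, 798 <= 1480 OK)
Total bytes sent = payload + n_frags * header = 5238 + 4*20 = 5238 + 80 = 5318 B

4, 5318


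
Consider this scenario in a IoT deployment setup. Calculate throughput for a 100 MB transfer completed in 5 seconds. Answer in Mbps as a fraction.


Given: file = 100 MB, time = 5 s
File in Mb = 100 * 8 = 800 Mb
Throughput = 800 / 5 Mbps
Throughput = 160 Mbps

160


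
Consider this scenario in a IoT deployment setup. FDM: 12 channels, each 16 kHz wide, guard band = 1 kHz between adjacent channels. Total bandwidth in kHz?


Given: 12 channels, 16 kHz each, guard = 1 kHz
Channel bandwidth = 12 * 16 = 192 kHz
Guard bands = 11 gaps * 1 kHz = 11 kHz
Total = 192 + 11 = 203 kHz

203


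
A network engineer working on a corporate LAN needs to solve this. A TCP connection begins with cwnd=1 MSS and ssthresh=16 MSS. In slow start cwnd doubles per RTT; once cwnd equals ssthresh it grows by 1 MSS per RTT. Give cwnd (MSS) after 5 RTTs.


RTT 0: cwnd = 1 MSS (initial)
RTT 1: cwnd = 2 MSS (slow start, doubled)
RTT 2: cwnd = 4 MSS (slow start, doubled)
RTT 3: cwnd = 8 MSS (slow start, doubled)
RTT 4: cwnd = 16 MSS (slow start, doubled)
RTT 5: cwnd = 17 MSS (congestion avoidance, +1)

17


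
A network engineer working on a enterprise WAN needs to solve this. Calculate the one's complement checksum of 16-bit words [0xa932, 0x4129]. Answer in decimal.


Given words: [0xa932, 0x4129]
Step 1: Sum all words
Raw sum = 43314 + 16681 = 59995
One's complement = ~59995 & 0xFFFF = 5540

5540


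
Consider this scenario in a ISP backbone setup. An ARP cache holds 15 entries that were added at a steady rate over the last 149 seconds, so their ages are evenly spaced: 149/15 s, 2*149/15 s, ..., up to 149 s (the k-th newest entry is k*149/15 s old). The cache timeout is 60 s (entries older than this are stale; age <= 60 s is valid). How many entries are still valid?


Ages are k * 149/15 s for k = 1..15 (spacing = 9.9333 s).
Entry k is valid iff k * 149/15 <= 60 iff k <= 15 * 60 / 149 = 6.0403
n_valid = floor(6.0403) = 6
(n_stale = 15 - 6 = 9)

6


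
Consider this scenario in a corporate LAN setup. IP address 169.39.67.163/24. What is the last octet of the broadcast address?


Given: IP = 169.39.67.163, prefix = /24
Host bits = 32 - 24 = 8
Network last octet = 163 AND mask = 0
Host part size = 2^8 - 1 = 255
Broadcast last octet = 0 OR 255 = 255

255


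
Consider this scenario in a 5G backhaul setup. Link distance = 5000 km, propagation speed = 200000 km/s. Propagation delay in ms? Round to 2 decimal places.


Given: distance = 5000 km, speed = 200000 km/s
Delay = distance / speed = 5000 / 200000 seconds
Delay in ms = 5000 * 1000 / 200000
Delay = 25.0000 ms
Rounded to 2 dp = 25.00 ms

25.00


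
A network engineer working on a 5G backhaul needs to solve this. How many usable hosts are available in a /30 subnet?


Given: subnet mask /30
Host bits = 32 - 30 = 2
Total addresses = 2^2 = 4
Usable hosts = 4 - 2 (network + broadcast) = 2

2


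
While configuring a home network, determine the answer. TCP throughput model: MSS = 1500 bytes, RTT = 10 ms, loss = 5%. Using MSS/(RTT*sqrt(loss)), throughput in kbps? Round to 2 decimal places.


Given: MSS = 1500 bytes, RTT = 10 ms, loss = 5%
RTT in seconds = 10 / 1000 = 0.01
Loss rate = 5% = 0.05
sqrt(loss) = sqrt(0.05) = 0.223606797750
Throughput (bytes/s) = 1500 / (0.01 * 0.223606797750) = 670820.3932
Throughput (kbps) = 670820.3932 * 8 / 1000 = 5366.563146 -> 5366.56 kbps (2 dp)

5366.56


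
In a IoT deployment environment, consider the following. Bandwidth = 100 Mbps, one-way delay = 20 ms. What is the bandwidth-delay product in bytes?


Given: bandwidth = 100 Mbps, delay = 20 ms
BDP in bits = 100 * 10^6 * 20 / 1000
BDP in bits = 2000000
BDP in bytes = 2000000 / 8 = 250000

250000


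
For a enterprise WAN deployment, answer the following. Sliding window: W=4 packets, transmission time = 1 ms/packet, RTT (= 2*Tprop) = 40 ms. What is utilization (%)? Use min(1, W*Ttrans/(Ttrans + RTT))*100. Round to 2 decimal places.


Given: W = 4, Ttrans = 1 ms, RTT = 40 ms (= 2 * Tprop, Tprop = 20 ms)
Cycle time = Ttrans + RTT = 1 + 40 = 41 ms (first packet sent until its ACK returns)
W * Ttrans = 4 * 1 = 4 ms of sending per cycle
W * Ttrans / (Ttrans + RTT) = 4 / 41 = 0.097561
U = min(1, 0.097561) = 0.097561
U% = 9.76%

9.76


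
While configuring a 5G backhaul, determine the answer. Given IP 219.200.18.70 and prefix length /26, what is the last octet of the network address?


Given: IP = 219.200.18.70, prefix = /26
Subnet mask = 255.255.255.192
Last octet of IP: 70
Last octet of mask: 192
Network last octet = 70 AND 192 = 64

64


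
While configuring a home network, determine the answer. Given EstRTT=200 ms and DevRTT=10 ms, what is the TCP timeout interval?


Given: EstRTT = 200 ms, DevRTT = 10 ms
Timeout = EstRTT + 4 * DevRTT
4 * DevRTT = 4 * 10 = 40
Timeout = 200 + 40 = 240 ms

240


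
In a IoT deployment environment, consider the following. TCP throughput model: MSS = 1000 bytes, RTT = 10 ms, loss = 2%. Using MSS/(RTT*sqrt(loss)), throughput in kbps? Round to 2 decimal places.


Given: MSS = 1000 bytes, RTT = 10 ms, loss = 2%
RTT in seconds = 10 / 1000 = 0.01
Loss rate = 2% = 0.02
sqrt(loss) = sqrt(0.02) = 0.141421356237
Throughput (bytes/s) = 1000 / (0.01 * 0.141421356237) = 707106.7812
Throughput (kbps) = 707106.7812 * 8 / 1000 = 5656.854249 -> 5656.85 kbps (2 dp)

5656.85


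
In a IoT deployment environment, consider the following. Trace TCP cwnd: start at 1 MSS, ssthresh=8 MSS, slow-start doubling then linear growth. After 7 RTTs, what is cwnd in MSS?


RTT 0: cwnd = 1 MSS (initial)
RTT 1: cwnd = 2 MSS (slow start, doubled)
RTT 2: cwnd = 4 MSS (slow start, doubled)
RTT 3: cwnd = 8 MSS (slow start, doubled)
RTT 4: cwnd = 9 MSS (congestion avoidance, +1)
RTT 5: cwnd = 10 MSS (congestion avoidance, +1)
RTT 6: cwnd = 11 MSS (congestion avoidance, +1)
RTT 7: cwnd = 12 MSS (congestion avoidance, +1)

12


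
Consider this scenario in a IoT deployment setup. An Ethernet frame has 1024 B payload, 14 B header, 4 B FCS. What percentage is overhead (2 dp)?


Given: payload = 1024 B, header = 14 B, trailer = 4 B
Overhead bytes = header + trailer = 14 + 4 = 18
Total frame = payload + overhead = 1024 + 18 = 1042
Overhead % = 18 / 1042 * 100 = 1.7274% -> 1.73% (2 dp)

1.73


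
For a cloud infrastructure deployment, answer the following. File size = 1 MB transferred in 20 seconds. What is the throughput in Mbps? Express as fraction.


Given: file = 1 MB, time = 20 s
File in Mb = 1 * 8 = 8 Mb
Throughput = 8 / 20 Mbps
Throughput = 2/5 Mbps

2/5


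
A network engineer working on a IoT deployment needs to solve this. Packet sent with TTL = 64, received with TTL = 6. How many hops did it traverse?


Given: initial TTL = 64, received TTL = 6
Hops = initial TTL - received TTL
Hops = 64 - 6 = 58

58


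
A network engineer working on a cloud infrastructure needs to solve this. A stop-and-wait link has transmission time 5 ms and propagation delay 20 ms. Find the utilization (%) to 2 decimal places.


Given: Ttrans = 5 ms, Tprop = 20 ms
RTT = 2 * Tprop = 2 * 20 = 40 ms
U = Ttrans / (Ttrans + RTT)
U = 5 / (5 + 40)
U = 5 / 45 = 0.111111
U% = 11.11%

11.11


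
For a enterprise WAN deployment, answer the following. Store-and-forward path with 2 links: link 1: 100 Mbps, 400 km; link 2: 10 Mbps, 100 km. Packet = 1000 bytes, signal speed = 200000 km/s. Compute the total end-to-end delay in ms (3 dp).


Packet = 1000 bytes = 8000 bits. Store-and-forward: sum (t_trans + t_prop) per link.
Link 1: t_trans = 8000/(100*10^6) s = 0.0800 ms; t_prop = 400/200000 s = 2.0000 ms; subtotal = 2.0800 ms
Link 2: t_trans = 8000/(10*10^6) s = 0.8000 ms; t_prop = 100/200000 s = 0.5000 ms; subtotal = 1.3000 ms
End-to-end = 2.0800 + 1.3000 = 3.3800 ms -> 3.380 ms (3 dp)

3.380


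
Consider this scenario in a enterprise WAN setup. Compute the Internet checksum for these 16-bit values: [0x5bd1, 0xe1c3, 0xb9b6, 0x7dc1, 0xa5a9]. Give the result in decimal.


Given words: [0x5bd1, 0xe1c3, 0xb9b6, 0x7dc1, 0xa5a9]
Step 1: Sum all words
Raw sum = 23505 + 57795 + 47542 + 32193 + 42409 = 203444
Step 2: Fold carry: (6836 + 3) = 6839
One's complement = ~6839 & 0xFFFF = 58696

58696


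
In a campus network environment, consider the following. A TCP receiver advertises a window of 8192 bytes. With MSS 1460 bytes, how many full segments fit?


Given: RWND = 8192 bytes, MSS = 1460 bytes
Full segments = floor(RWND / MSS)
Full segments = floor(8192 / 1460)
Full segments = floor(5.611) = 5

5


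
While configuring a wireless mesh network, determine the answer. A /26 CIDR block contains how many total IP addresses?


Given: CIDR prefix /26
Host bits = 32 - 26 = 6
Total addresses = 2^6 = 64

64


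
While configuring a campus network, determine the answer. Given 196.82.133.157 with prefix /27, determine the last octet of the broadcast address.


Given: IP = 196.82.133.157, prefix = /27
Host bits = 32 - 27 = 5
Network last octet = 157 AND mask = 128
Host part size = 2^5 - 1 = 31
Broadcast last octet = 128 OR 31 = 159

159


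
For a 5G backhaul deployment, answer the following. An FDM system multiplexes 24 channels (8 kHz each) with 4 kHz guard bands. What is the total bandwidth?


Given: 24 channels, 8 kHz each, guard = 4 kHz
Channel bandwidth = 24 * 8 = 192 kHz
Guard bands = 23 gaps * 4 kHz = 92 kHz
Total = 192 + 92 = 284 kHz

284


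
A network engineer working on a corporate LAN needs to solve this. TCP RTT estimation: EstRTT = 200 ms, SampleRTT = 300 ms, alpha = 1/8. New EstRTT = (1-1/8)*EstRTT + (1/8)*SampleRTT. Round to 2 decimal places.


Given: EstRTT = 200 ms, SampleRTT = 300 ms, alpha = 1/8
New EstRTT = (1 - alpha) * EstRTT + alpha * SampleRTT
(7/8) * 200 = 175
(1/8) * 300 = 37.5
New EstRTT = 175 + 37.5 = 212.5 ms -> 212.50 ms (2 dp)

212.50


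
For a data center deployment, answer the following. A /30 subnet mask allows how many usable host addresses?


Given: subnet mask /30
Host bits = 32 - 30 = 2
Total addresses = 2^2 = 4
Usable hosts = 4 - 2 (network + broadcast) = 2

2


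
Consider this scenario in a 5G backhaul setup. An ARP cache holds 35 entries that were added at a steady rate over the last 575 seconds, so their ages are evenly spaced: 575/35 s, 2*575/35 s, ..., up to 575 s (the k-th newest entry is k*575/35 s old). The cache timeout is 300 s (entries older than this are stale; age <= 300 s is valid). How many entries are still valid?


Ages are k * 575/35 s for k = 1..35 (spacing = 16.4286 s).
Entry k is valid iff k * 575/35 <= 300 iff k <= 35 * 300 / 575 = 18.2609
n_valid = floor(18.2609) = 18
(n_stale = 35 - 18 = 17)

18


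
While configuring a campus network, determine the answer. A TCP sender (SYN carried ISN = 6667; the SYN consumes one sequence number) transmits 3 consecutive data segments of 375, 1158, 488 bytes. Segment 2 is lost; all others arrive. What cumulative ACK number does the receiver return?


SYN uses sequence number 6667; first data byte = ISN + 1 = 6668.
Segment 1: SEQ = 6668, len = 375 B, covers [6668, 7042]
Segment 2: SEQ = 7043, len = 1158 B, covers [7043, 8200] [LOST]
Segment 3: SEQ = 8201, len = 488 B, covers [8201, 8688]
In-order data received: bytes [6668, 7042] (segments 1..1).
Segment 2 missing -> gap begins at byte 7043; later segments buffered out of order.
Cumulative ACK = next expected in-order byte = 6668 + 375 = 7043

7043


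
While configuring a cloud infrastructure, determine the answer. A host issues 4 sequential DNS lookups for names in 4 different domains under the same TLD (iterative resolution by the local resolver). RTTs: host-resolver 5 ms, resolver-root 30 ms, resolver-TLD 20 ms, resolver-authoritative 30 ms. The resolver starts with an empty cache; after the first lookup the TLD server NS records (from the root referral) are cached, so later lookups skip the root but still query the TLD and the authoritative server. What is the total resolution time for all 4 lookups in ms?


Lookup 1 (cold cache): local + root + TLD + auth = 5 + 30 + 20 + 30 = 85 ms
Lookups 2..4 (TLD NS cached -> skip root; new domain -> still ask TLD and auth): local + TLD + auth = 5 + 20 + 30 = 55 ms each
Remaining 3 lookups: 3 * 55 = 165 ms
Total = 85 + 165 = 250 ms

250


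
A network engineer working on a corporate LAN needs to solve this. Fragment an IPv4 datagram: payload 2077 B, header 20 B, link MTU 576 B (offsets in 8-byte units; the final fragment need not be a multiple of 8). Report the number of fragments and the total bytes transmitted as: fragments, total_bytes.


Max data per non-final fragment = floor((MTU - header)/8)*8 = floor((576 - 20)/8)*8 = floor(556/8)*8 = 552 B
Final fragment needs no 8-byte alignment: it can carry up to MTU - header = 556 B
Non-final fragments needed = ceil((payload - 556) / 552) = ceil(1521/552) = ceil(2.7554) = 3
Number of fragments = 3 + 1 = 4
Fragment sizes (data): 3 * 552 B + 421 B (last, 421 <= 556 OK)
Total bytes sent = payload + n_frags * header = 2077 + 4*20 = 2077 + 80 = 2157 B

4, 2157


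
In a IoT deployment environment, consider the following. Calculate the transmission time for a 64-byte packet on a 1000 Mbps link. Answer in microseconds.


Given: packet = 64 bytes, bandwidth = 1000 Mbps
Packet in bits = 64 * 8 = 512 bits
Bandwidth = 1000 * 10^6 = 1000000000 bps
Time = 512 / 1000000000 seconds
Time in us = 512 * 10^6 / 1000000000 = 0.512

0.512


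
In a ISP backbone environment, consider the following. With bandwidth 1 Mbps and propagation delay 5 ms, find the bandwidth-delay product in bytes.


Given: bandwidth = 1 Mbps, delay = 5 ms
BDP in bits = 1 * 10^6 * 5 / 1000
BDP in bits = 5000
BDP in bytes = 5000 / 8 = 625

625


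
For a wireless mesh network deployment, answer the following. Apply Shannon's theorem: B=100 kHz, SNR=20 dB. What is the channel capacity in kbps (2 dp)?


Given: B = 100 kHz, SNR = 20 dB
SNR linear = 10^(20/10) = 100
1 + SNR = 101
log2(101) = 6.6582114828
C = 100 * 1000 * 6.6582114828 = 665821.1483 bps
C = 665.821148 kbps -> 665.82 kbps (2 dp)

665.82


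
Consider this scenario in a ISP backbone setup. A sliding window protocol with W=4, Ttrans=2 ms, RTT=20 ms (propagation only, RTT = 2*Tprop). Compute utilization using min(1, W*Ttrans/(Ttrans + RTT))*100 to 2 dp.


Given: W = 4, Ttrans = 2 ms, RTT = 20 ms (= 2 * Tprop, Tprop = 10 ms)
Cycle time = Ttrans + RTT = 2 + 20 = 22 ms (first packet sent until its ACK returns)
W * Ttrans = 4 * 2 = 8 ms of sending per cycle
W * Ttrans / (Ttrans + RTT) = 8 / 22 = 0.363636
U = min(1, 0.363636) = 0.363636
U% = 36.36%

36.36


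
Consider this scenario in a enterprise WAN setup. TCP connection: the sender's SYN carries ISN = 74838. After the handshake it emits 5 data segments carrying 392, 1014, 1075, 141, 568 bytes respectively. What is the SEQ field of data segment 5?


The SYN occupies sequence number ISN = 74838, so the first data byte is ISN + 1 = 74839.
SEQ of data segment i = (ISN + 1) + sum of payload sizes of segments 1..i-1.
Segment 1: SEQ = 74839, payload = 392 bytes
Segment 2: SEQ = 75231, payload = 1014 bytes
Segment 3: SEQ = 76245, payload = 1075 bytes
Segment 4: SEQ = 77320, payload = 141 bytes
Segment 5: SEQ = 77461, payload = 568 bytes
SEQ of segment 5 = 74839 + 392 + 1014 + 1075 + 141 = 77461

77461


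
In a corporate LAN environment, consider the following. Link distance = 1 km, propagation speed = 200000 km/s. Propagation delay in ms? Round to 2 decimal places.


Given: distance = 1 km, speed = 200000 km/s
Delay = distance / speed = 1 / 200000 seconds
Delay in ms = 1 * 1000 / 200000
Delay = 0.0050 ms
Rounded to 2 dp = 0.01 ms

0.01


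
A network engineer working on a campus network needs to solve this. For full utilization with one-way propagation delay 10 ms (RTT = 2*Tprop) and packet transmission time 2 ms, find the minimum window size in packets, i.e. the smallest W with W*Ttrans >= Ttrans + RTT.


Given: Ttrans = 2 ms, RTT = 20 ms (= 2 * Tprop, Tprop = 10 ms)
Time until first ACK returns = Ttrans + RTT = 2 + 20 = 22 ms
Need W * Ttrans >= Ttrans + RTT  ->  W >= (Ttrans + RTT) / Ttrans
(Ttrans + RTT) / Ttrans = 22 / 2 = 11
W_min = ceil(11) = 11

11


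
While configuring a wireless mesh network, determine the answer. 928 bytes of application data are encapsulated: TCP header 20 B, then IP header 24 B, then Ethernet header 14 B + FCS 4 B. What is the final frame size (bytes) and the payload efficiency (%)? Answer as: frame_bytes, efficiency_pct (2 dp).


TCP segment = 928 + 20 = 948 B
IP packet = 948 + 24 = 972 B
Ethernet frame = 972 + 14 + 4 = 990 B
Efficiency = app / frame = 928 / 990 = 0.937374 = 93.7374% -> 93.74% (2 dp)

990, 93.74


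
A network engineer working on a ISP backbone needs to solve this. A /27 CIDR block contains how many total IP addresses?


Given: CIDR prefix /27
Host bits = 32 - 27 = 5
Total addresses = 2^5 = 32

32


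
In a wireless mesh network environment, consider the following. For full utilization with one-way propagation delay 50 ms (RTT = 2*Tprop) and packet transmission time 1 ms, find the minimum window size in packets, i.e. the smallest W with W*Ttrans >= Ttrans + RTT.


Given: Ttrans = 1 ms, RTT = 100 ms (= 2 * Tprop, Tprop = 50 ms)
Time until first ACK returns = Ttrans + RTT = 1 + 100 = 101 ms
Need W * Ttrans >= Ttrans + RTT  ->  W >= (Ttrans + RTT) / Ttrans
(Ttrans + RTT) / Ttrans = 101 / 1 = 101
W_min = ceil(101) = 101

101


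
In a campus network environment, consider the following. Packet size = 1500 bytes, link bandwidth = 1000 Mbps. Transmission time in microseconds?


Given: packet = 1500 bytes, bandwidth = 1000 Mbps
Packet in bits = 1500 * 8 = 12000 bits
Bandwidth = 1000 * 10^6 = 1000000000 bps
Time = 12000 / 1000000000 seconds
Time in us = 12000 * 10^6 / 1000000000 = 12

12


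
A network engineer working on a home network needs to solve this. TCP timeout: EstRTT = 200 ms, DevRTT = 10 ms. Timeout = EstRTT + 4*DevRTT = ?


Given: EstRTT = 200 ms, DevRTT = 10 ms
Timeout = EstRTT + 4 * DevRTT
4 * DevRTT = 4 * 10 = 40
Timeout = 200 + 40 = 240 ms

240


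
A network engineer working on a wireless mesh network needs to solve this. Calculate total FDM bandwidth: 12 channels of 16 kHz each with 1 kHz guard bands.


Given: 12 channels, 16 kHz each, guard = 1 kHz
Channel bandwidth = 12 * 16 = 192 kHz
Guard bands = 11 gaps * 1 kHz = 11 kHz
Total = 192 + 11 = 203 kHz

203


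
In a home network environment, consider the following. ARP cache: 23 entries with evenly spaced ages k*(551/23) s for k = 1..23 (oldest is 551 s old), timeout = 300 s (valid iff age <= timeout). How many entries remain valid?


Ages are k * 551/23 s for k = 1..23 (spacing = 23.9565 s).
Entry k is valid iff k * 551/23 <= 300 iff k <= 23 * 300 / 551 = 12.5227
n_valid = floor(12.5227) = 12
(n_stale = 23 - 12 = 11)

12


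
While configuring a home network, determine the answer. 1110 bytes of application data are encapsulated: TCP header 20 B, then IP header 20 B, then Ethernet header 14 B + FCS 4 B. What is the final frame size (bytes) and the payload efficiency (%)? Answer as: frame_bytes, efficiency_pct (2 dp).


TCP segment = 1110 + 20 = 1130 B
IP packet = 1130 + 20 = 1150 B
Ethernet frame = 1150 + 14 + 4 = 1168 B
Efficiency = app / frame = 1110 / 1168 = 0.950342 = 95.0342% -> 95.03% (2 dp)

1168, 95.03
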